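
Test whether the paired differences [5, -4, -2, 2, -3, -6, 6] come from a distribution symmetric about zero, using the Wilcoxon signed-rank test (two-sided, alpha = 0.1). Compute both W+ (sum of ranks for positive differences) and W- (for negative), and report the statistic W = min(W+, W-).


Step 1: Drop any zero differences (none here) and take |d_i|.
|d| = [5, 4, 2, 2, 3, 6, 6]
Step 2: Midrank |d_i| (ties get averaged ranks).
ranks: |5|->5, |4|->4, |2|->1.5, |2|->1.5, |3|->3, |6|->6.5, |6|->6.5
Step 3: Attach original signs; sum ranks with positive sign and with negative sign.
W+ = 5 + 1.5 + 6.5 = 13
W- = 4 + 1.5 + 3 + 6.5 = 15
(Check: W+ + W- = 28 should equal n(n+1)/2 = 28.)
Step 4: Test statistic W = min(W+, W-) = 13.
Step 5: Ties in |d|, so use the tie-corrected normal approximation.
        E[W] = n(n+1)/4 = 7*8/4 = 14.
        Tie groups: |d|=2 (t=2), |d|=6 (t=2); sum(t^3 - t) = 12.
        Var[W] = n(n+1)(2n+1)/24 - sum(t^3-t)/48 = 840/24 - 12/48 = 34.75.
        z = (W - E[W]) / sqrt(Var[W]) = (13 - 14) / 5.8949 = -0.1696.
        Two-sided p = 2*Phi(z) = 0.865295.
Step 6: alpha = 0.1. fail to reject H0.

W+ = 13, W- = 15, W = min = 13, p = 0.865295, fail to reject H0.


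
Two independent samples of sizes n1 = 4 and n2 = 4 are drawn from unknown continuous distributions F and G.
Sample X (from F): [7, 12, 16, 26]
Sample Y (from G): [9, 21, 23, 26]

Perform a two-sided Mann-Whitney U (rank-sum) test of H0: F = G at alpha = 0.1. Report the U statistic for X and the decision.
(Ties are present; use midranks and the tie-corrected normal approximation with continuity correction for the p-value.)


Step 1: Combine and sort all 8 observations; assign midranks.
sorted (value, group): (7,X), (9,Y), (12,X), (16,X), (21,Y), (23,Y), (26,X), (26,Y)
ranks: 7->1, 9->2, 12->3, 16->4, 21->5, 23->6, 26->7.5, 26->7.5
Step 2: Rank sum for X: R1 = 1 + 3 + 4 + 7.5 = 15.5.
Step 3: U_X = R1 - n1(n1+1)/2 = 15.5 - 4*5/2 = 15.5 - 10 = 5.5.
       U_Y = n1*n2 - U_X = 16 - 5.5 = 10.5.
Step 4: Ties are present, so use the tie-corrected normal approximation (with continuity correction) for the p-value.
Step 5: p-value = 0.561363; compare to alpha = 0.1. fail to reject H0.

U_X = 5.5, p = 0.561363, fail to reject H0 at alpha = 0.1.


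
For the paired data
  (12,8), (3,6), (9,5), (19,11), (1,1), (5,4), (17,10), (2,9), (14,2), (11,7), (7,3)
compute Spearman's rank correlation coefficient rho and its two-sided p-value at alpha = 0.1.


Step 1: Rank x and y separately (midranks; no ties here).
rank(x): 12->8, 3->3, 9->6, 19->11, 1->1, 5->4, 17->10, 2->2, 14->9, 11->7, 7->5
rank(y): 8->8, 6->6, 5->5, 11->11, 1->1, 4->4, 10->10, 9->9, 2->2, 7->7, 3->3
Step 2: d_i = R_x(i) - R_y(i); compute d_i^2.
  (8-8)^2=0, (3-6)^2=9, (6-5)^2=1, (11-11)^2=0, (1-1)^2=0, (4-4)^2=0, (10-10)^2=0, (2-9)^2=49, (9-2)^2=49, (7-7)^2=0, (5-3)^2=4
sum(d^2) = 112.
Step 3: rho = 1 - 6*112 / (11*(11^2 - 1)) = 1 - 672/1320 = 0.490909.
Step 4: Under H0, t = rho * sqrt((n-2)/(1-rho^2)) = 1.6904 ~ t(9).
Step 5: Two-sided p-value from the t-distribution with 9 df = 0.125204.
Step 6: alpha = 0.1. fail to reject H0.

rho = 0.4909, p = 0.125204, fail to reject H0 at alpha = 0.1.


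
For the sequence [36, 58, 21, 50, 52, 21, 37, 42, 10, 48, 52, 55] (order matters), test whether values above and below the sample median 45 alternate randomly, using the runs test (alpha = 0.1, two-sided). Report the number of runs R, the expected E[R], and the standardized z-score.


Step 1: Compute median = 45; label A = above, B = below.
Labels in order: BABAABBBBAAA  (n_A = 6, n_B = 6)
Step 2: Count runs R = 6.
Step 3: Under H0 (random ordering), E[R] = 2*n_A*n_B/(n_A+n_B) + 1 = 2*6*6/12 + 1 = 7.0000.
        Var[R] = 2*n_A*n_B*(2*n_A*n_B - n_A - n_B) / ((n_A+n_B)^2 * (n_A+n_B-1)) = 4320/1584 = 2.7273.
        SD[R] = 1.6514.
Step 4: Continuity-corrected z = (R + 0.5 - E[R]) / SD[R] = (6 + 0.5 - 7.0000) / 1.6514 = -0.3028.
Step 5: Two-sided p-value via normal approximation = 2*(1 - Phi(|z|)) = 0.762069.
Step 6: alpha = 0.1. fail to reject H0.

R = 6, z = -0.3028, p = 0.762069, fail to reject H0.


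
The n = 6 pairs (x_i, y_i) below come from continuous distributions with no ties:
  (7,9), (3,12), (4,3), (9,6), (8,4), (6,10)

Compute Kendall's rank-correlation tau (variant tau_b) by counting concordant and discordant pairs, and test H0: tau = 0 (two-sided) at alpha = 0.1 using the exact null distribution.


Step 1: Enumerate the 15 unordered pairs (i,j) with i<j and classify each by sign(x_j-x_i) * sign(y_j-y_i).
  (1,2):dx=-4,dy=+3->D; (1,3):dx=-3,dy=-6->C; (1,4):dx=+2,dy=-3->D; (1,5):dx=+1,dy=-5->D
  (1,6):dx=-1,dy=+1->D; (2,3):dx=+1,dy=-9->D; (2,4):dx=+6,dy=-6->D; (2,5):dx=+5,dy=-8->D
  (2,6):dx=+3,dy=-2->D; (3,4):dx=+5,dy=+3->C; (3,5):dx=+4,dy=+1->C; (3,6):dx=+2,dy=+7->C
  (4,5):dx=-1,dy=-2->C; (4,6):dx=-3,dy=+4->D; (5,6):dx=-2,dy=+6->D
Step 2: C = 5, D = 10, total pairs = 15.
Step 3: tau = (C - D)/(n(n-1)/2) = (5 - 10)/15 = -0.333333.
Step 4: Exact two-sided p-value (enumerate n! = 720 permutations of y under H0): p = 0.469444.
Step 5: alpha = 0.1. fail to reject H0.

tau_b = -0.3333 (C=5, D=10), p = 0.469444, fail to reject H0.


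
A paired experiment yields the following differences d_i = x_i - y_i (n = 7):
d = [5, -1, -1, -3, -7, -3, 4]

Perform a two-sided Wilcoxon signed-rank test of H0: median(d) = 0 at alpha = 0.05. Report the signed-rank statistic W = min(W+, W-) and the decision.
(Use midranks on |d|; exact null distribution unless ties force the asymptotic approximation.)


Step 1: Drop any zero differences (none here) and take |d_i|.
|d| = [5, 1, 1, 3, 7, 3, 4]
Step 2: Midrank |d_i| (ties get averaged ranks).
ranks: |5|->6, |1|->1.5, |1|->1.5, |3|->3.5, |7|->7, |3|->3.5, |4|->5
Step 3: Attach original signs; sum ranks with positive sign and with negative sign.
W+ = 6 + 5 = 11
W- = 1.5 + 1.5 + 3.5 + 7 + 3.5 = 17
(Check: W+ + W- = 28 should equal n(n+1)/2 = 28.)
Step 4: Test statistic W = min(W+, W-) = 11.
Step 5: Ties in |d|, so use the tie-corrected normal approximation.
        E[W] = n(n+1)/4 = 7*8/4 = 14.
        Tie groups: |d|=1 (t=2), |d|=3 (t=2); sum(t^3 - t) = 12.
        Var[W] = n(n+1)(2n+1)/24 - sum(t^3-t)/48 = 840/24 - 12/48 = 34.75.
        z = (W - E[W]) / sqrt(Var[W]) = (11 - 14) / 5.8949 = -0.5089.
        Two-sided p = 2*Phi(z) = 0.610813.
Step 6: alpha = 0.05. fail to reject H0.

W+ = 11, W- = 17, W = min = 11, p = 0.610813, fail to reject H0.


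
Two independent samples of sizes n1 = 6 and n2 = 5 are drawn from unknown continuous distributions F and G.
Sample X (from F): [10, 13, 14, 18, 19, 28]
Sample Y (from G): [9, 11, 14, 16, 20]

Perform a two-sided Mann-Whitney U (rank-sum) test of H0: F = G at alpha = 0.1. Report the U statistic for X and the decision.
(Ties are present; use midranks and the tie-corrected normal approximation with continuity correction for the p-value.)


Step 1: Combine and sort all 11 observations; assign midranks.
sorted (value, group): (9,Y), (10,X), (11,Y), (13,X), (14,X), (14,Y), (16,Y), (18,X), (19,X), (20,Y), (28,X)
ranks: 9->1, 10->2, 11->3, 13->4, 14->5.5, 14->5.5, 16->7, 18->8, 19->9, 20->10, 28->11
Step 2: Rank sum for X: R1 = 2 + 4 + 5.5 + 8 + 9 + 11 = 39.5.
Step 3: U_X = R1 - n1(n1+1)/2 = 39.5 - 6*7/2 = 39.5 - 21 = 18.5.
       U_Y = n1*n2 - U_X = 30 - 18.5 = 11.5.
Step 4: Ties are present, so use the tie-corrected normal approximation (with continuity correction) for the p-value.
Step 5: p-value = 0.583025; compare to alpha = 0.1. fail to reject H0.

U_X = 18.5, p = 0.583025, fail to reject H0 at alpha = 0.1.


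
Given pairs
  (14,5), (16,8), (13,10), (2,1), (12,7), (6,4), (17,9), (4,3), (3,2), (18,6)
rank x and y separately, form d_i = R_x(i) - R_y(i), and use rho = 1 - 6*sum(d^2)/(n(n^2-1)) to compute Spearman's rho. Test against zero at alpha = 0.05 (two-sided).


Step 1: Rank x and y separately (midranks; no ties here).
rank(x): 14->7, 16->8, 13->6, 2->1, 12->5, 6->4, 17->9, 4->3, 3->2, 18->10
rank(y): 5->5, 8->8, 10->10, 1->1, 7->7, 4->4, 9->9, 3->3, 2->2, 6->6
Step 2: d_i = R_x(i) - R_y(i); compute d_i^2.
  (7-5)^2=4, (8-8)^2=0, (6-10)^2=16, (1-1)^2=0, (5-7)^2=4, (4-4)^2=0, (9-9)^2=0, (3-3)^2=0, (2-2)^2=0, (10-6)^2=16
sum(d^2) = 40.
Step 3: rho = 1 - 6*40 / (10*(10^2 - 1)) = 1 - 240/990 = 0.757576.
Step 4: Under H0, t = rho * sqrt((n-2)/(1-rho^2)) = 3.2827 ~ t(8).
Step 5: Two-sided p-value from the t-distribution with 8 df = 0.011143.
Step 6: alpha = 0.05. reject H0.

rho = 0.7576, p = 0.011143, reject H0 at alpha = 0.05.


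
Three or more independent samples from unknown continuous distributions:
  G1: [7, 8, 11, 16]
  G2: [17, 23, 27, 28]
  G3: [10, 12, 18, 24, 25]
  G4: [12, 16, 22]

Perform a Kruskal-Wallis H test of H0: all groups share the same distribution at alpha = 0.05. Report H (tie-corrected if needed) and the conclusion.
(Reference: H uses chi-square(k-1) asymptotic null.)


Step 1: Combine all N = 16 observations and assign midranks.
sorted (value, group, rank): (7,G1,1), (8,G1,2), (10,G3,3), (11,G1,4), (12,G3,5.5), (12,G4,5.5), (16,G1,7.5), (16,G4,7.5), (17,G2,9), (18,G3,10), (22,G4,11), (23,G2,12), (24,G3,13), (25,G3,14), (27,G2,15), (28,G2,16)
Step 2: Sum ranks within each group.
R_1 = 14.5 (n_1 = 4)
R_2 = 52 (n_2 = 4)
R_3 = 45.5 (n_3 = 5)
R_4 = 24 (n_4 = 3)
Step 3: H = 12/(N(N+1)) * sum(R_i^2/n_i) - 3(N+1)
     = 12/(16*17) * (14.5^2/4 + 52^2/4 + 45.5^2/5 + 24^2/3) - 3*17
     = 0.044118 * 1334.61 - 51
     = 7.879963.
Step 4: Ties present; correction factor C = 1 - 12/(16^3 - 16) = 0.997059. Corrected H = 7.879963 / 0.997059 = 7.903208.
Step 5: Under H0, H ~ chi^2(3); p-value = 0.048055.
Step 6: alpha = 0.05. reject H0.

H = 7.9032, df = 3, p = 0.048055, reject H0.


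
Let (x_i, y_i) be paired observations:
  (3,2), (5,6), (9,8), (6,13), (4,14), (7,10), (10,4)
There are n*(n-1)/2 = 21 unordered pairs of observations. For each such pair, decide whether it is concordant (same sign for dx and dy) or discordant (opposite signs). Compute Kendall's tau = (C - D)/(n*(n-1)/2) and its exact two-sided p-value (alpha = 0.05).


Step 1: Enumerate the 21 unordered pairs (i,j) with i<j and classify each by sign(x_j-x_i) * sign(y_j-y_i).
  (1,2):dx=+2,dy=+4->C; (1,3):dx=+6,dy=+6->C; (1,4):dx=+3,dy=+11->C; (1,5):dx=+1,dy=+12->C
  (1,6):dx=+4,dy=+8->C; (1,7):dx=+7,dy=+2->C; (2,3):dx=+4,dy=+2->C; (2,4):dx=+1,dy=+7->C
  (2,5):dx=-1,dy=+8->D; (2,6):dx=+2,dy=+4->C; (2,7):dx=+5,dy=-2->D; (3,4):dx=-3,dy=+5->D
  (3,5):dx=-5,dy=+6->D; (3,6):dx=-2,dy=+2->D; (3,7):dx=+1,dy=-4->D; (4,5):dx=-2,dy=+1->D
  (4,6):dx=+1,dy=-3->D; (4,7):dx=+4,dy=-9->D; (5,6):dx=+3,dy=-4->D; (5,7):dx=+6,dy=-10->D
  (6,7):dx=+3,dy=-6->D
Step 2: C = 9, D = 12, total pairs = 21.
Step 3: tau = (C - D)/(n(n-1)/2) = (9 - 12)/21 = -0.142857.
Step 4: Exact two-sided p-value (enumerate n! = 5040 permutations of y under H0): p = 0.772619.
Step 5: alpha = 0.05. fail to reject H0.

tau_b = -0.1429 (C=9, D=12), p = 0.772619, fail to reject H0.


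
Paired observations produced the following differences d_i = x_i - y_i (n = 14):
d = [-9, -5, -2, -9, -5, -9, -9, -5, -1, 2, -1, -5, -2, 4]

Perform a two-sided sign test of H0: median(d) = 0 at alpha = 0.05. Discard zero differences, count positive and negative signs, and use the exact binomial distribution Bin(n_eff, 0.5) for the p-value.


Step 1: Discard zero differences. Original n = 14; n_eff = number of nonzero differences = 14.
Nonzero differences (with sign): -9, -5, -2, -9, -5, -9, -9, -5, -1, +2, -1, -5, -2, +4
Step 2: Count signs: positive = 2, negative = 12.
Step 3: Under H0: P(positive) = 0.5, so the number of positives S ~ Bin(14, 0.5).
Step 4: Two-sided exact p-value = sum of Bin(14,0.5) probabilities at or below the observed probability = 0.012939.
Step 5: alpha = 0.05. reject H0.

n_eff = 14, pos = 2, neg = 12, p = 0.012939, reject H0.


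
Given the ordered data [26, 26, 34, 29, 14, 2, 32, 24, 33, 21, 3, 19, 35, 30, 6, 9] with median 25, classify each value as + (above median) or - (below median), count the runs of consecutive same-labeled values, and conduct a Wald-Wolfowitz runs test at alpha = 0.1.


Step 1: Compute median = 25; label A = above, B = below.
Labels in order: AAAABBABABBBAABB  (n_A = 8, n_B = 8)
Step 2: Count runs R = 8.
Step 3: Under H0 (random ordering), E[R] = 2*n_A*n_B/(n_A+n_B) + 1 = 2*8*8/16 + 1 = 9.0000.
        Var[R] = 2*n_A*n_B*(2*n_A*n_B - n_A - n_B) / ((n_A+n_B)^2 * (n_A+n_B-1)) = 14336/3840 = 3.7333.
        SD[R] = 1.9322.
Step 4: Continuity-corrected z = (R + 0.5 - E[R]) / SD[R] = (8 + 0.5 - 9.0000) / 1.9322 = -0.2588.
Step 5: Two-sided p-value via normal approximation = 2*(1 - Phi(|z|)) = 0.795809.
Step 6: alpha = 0.1. fail to reject H0.

R = 8, z = -0.2588, p = 0.795809, fail to reject H0.


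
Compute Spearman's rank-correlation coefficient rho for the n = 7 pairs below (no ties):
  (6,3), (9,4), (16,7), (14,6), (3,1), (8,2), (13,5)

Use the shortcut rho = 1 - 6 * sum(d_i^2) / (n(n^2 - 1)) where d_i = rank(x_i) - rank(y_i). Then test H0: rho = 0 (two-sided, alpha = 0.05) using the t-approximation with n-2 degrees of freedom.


Step 1: Rank x and y separately (midranks; no ties here).
rank(x): 6->2, 9->4, 16->7, 14->6, 3->1, 8->3, 13->5
rank(y): 3->3, 4->4, 7->7, 6->6, 1->1, 2->2, 5->5
Step 2: d_i = R_x(i) - R_y(i); compute d_i^2.
  (2-3)^2=1, (4-4)^2=0, (7-7)^2=0, (6-6)^2=0, (1-1)^2=0, (3-2)^2=1, (5-5)^2=0
sum(d^2) = 2.
Step 3: rho = 1 - 6*2 / (7*(7^2 - 1)) = 1 - 12/336 = 0.964286.
Step 4: Under H0, t = rho * sqrt((n-2)/(1-rho^2)) = 8.1408 ~ t(5).
Step 5: Two-sided p-value from the t-distribution with 5 df = 0.000454.
Step 6: alpha = 0.05. reject H0.

rho = 0.9643, p = 0.000454, reject H0 at alpha = 0.05.


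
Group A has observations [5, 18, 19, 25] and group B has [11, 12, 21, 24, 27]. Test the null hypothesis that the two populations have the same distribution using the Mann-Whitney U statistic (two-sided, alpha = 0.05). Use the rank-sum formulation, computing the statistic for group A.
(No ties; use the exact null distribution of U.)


Step 1: Combine and sort all 9 observations; assign midranks.
sorted (value, group): (5,X), (11,Y), (12,Y), (18,X), (19,X), (21,Y), (24,Y), (25,X), (27,Y)
ranks: 5->1, 11->2, 12->3, 18->4, 19->5, 21->6, 24->7, 25->8, 27->9
Step 2: Rank sum for X: R1 = 1 + 4 + 5 + 8 = 18.
Step 3: U_X = R1 - n1(n1+1)/2 = 18 - 4*5/2 = 18 - 10 = 8.
       U_Y = n1*n2 - U_X = 20 - 8 = 12.
Step 4: No ties, so the exact null distribution of U (based on enumerating the C(9,4) = 126 equally likely rank assignments) gives the two-sided p-value.
Step 5: p-value = 0.730159; compare to alpha = 0.05. fail to reject H0.

U_X = 8, p = 0.730159, fail to reject H0 at alpha = 0.05.


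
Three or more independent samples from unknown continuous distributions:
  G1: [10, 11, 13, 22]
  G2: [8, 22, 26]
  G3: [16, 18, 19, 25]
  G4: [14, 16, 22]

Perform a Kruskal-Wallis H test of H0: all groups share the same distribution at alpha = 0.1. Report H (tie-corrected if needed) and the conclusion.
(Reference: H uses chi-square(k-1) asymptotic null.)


Step 1: Combine all N = 14 observations and assign midranks.
sorted (value, group, rank): (8,G2,1), (10,G1,2), (11,G1,3), (13,G1,4), (14,G4,5), (16,G3,6.5), (16,G4,6.5), (18,G3,8), (19,G3,9), (22,G1,11), (22,G2,11), (22,G4,11), (25,G3,13), (26,G2,14)
Step 2: Sum ranks within each group.
R_1 = 20 (n_1 = 4)
R_2 = 26 (n_2 = 3)
R_3 = 36.5 (n_3 = 4)
R_4 = 22.5 (n_4 = 3)
Step 3: H = 12/(N(N+1)) * sum(R_i^2/n_i) - 3(N+1)
     = 12/(14*15) * (20^2/4 + 26^2/3 + 36.5^2/4 + 22.5^2/3) - 3*15
     = 0.057143 * 827.146 - 45
     = 2.265476.
Step 4: Ties present; correction factor C = 1 - 30/(14^3 - 14) = 0.989011. Corrected H = 2.265476 / 0.989011 = 2.290648.
Step 5: Under H0, H ~ chi^2(3); p-value = 0.514315.
Step 6: alpha = 0.1. fail to reject H0.

H = 2.2906, df = 3, p = 0.514315, fail to reject H0.


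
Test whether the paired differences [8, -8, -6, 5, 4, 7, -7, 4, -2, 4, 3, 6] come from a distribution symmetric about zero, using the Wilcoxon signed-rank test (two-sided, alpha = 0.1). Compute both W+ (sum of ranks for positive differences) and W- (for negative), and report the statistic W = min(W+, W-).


Step 1: Drop any zero differences (none here) and take |d_i|.
|d| = [8, 8, 6, 5, 4, 7, 7, 4, 2, 4, 3, 6]
Step 2: Midrank |d_i| (ties get averaged ranks).
ranks: |8|->11.5, |8|->11.5, |6|->7.5, |5|->6, |4|->4, |7|->9.5, |7|->9.5, |4|->4, |2|->1, |4|->4, |3|->2, |6|->7.5
Step 3: Attach original signs; sum ranks with positive sign and with negative sign.
W+ = 11.5 + 6 + 4 + 9.5 + 4 + 4 + 2 + 7.5 = 48.5
W- = 11.5 + 7.5 + 9.5 + 1 = 29.5
(Check: W+ + W- = 78 should equal n(n+1)/2 = 78.)
Step 4: Test statistic W = min(W+, W-) = 29.5.
Step 5: Ties in |d|, so use the tie-corrected normal approximation.
        E[W] = n(n+1)/4 = 12*13/4 = 39.
        Tie groups: |d|=4 (t=3), |d|=6 (t=2), |d|=7 (t=2), |d|=8 (t=2); sum(t^3 - t) = 42.
        Var[W] = n(n+1)(2n+1)/24 - sum(t^3-t)/48 = 3900/24 - 42/48 = 161.625.
        z = (W - E[W]) / sqrt(Var[W]) = (29.5 - 39) / 12.7132 = -0.7473.
        Two-sided p = 2*Phi(z) = 0.454909.
Step 6: alpha = 0.1. fail to reject H0.

W+ = 48.5, W- = 29.5, W = min = 29.5, p = 0.454909, fail to reject H0.


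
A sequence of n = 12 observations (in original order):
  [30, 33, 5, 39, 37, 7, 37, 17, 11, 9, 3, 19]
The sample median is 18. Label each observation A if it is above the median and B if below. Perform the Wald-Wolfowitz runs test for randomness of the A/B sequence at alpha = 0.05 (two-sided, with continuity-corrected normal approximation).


Step 1: Compute median = 18; label A = above, B = below.
Labels in order: AABAABABBBBA  (n_A = 6, n_B = 6)
Step 2: Count runs R = 7.
Step 3: Under H0 (random ordering), E[R] = 2*n_A*n_B/(n_A+n_B) + 1 = 2*6*6/12 + 1 = 7.0000.
        Var[R] = 2*n_A*n_B*(2*n_A*n_B - n_A - n_B) / ((n_A+n_B)^2 * (n_A+n_B-1)) = 4320/1584 = 2.7273.
        SD[R] = 1.6514.
Step 4: R = E[R], so z = 0 with no continuity correction.
Step 5: Two-sided p-value via normal approximation = 2*(1 - Phi(|z|)) = 1.000000.
Step 6: alpha = 0.05. fail to reject H0.

R = 7, z = 0.0000, p = 1.000000, fail to reject H0.


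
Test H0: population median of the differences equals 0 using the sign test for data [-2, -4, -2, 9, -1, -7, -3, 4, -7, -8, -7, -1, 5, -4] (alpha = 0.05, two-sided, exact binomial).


Step 1: Discard zero differences. Original n = 14; n_eff = number of nonzero differences = 14.
Nonzero differences (with sign): -2, -4, -2, +9, -1, -7, -3, +4, -7, -8, -7, -1, +5, -4
Step 2: Count signs: positive = 3, negative = 11.
Step 3: Under H0: P(positive) = 0.5, so the number of positives S ~ Bin(14, 0.5).
Step 4: Two-sided exact p-value = sum of Bin(14,0.5) probabilities at or below the observed probability = 0.057373.
Step 5: alpha = 0.05. fail to reject H0.

n_eff = 14, pos = 3, neg = 11, p = 0.057373, fail to reject H0.


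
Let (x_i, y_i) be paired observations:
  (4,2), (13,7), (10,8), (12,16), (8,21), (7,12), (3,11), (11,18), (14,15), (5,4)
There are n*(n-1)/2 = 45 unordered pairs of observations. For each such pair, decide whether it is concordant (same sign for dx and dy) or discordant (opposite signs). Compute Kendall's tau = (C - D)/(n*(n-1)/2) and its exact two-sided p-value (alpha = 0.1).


Step 1: Enumerate the 45 unordered pairs (i,j) with i<j and classify each by sign(x_j-x_i) * sign(y_j-y_i).
  (1,2):dx=+9,dy=+5->C; (1,3):dx=+6,dy=+6->C; (1,4):dx=+8,dy=+14->C; (1,5):dx=+4,dy=+19->C
  (1,6):dx=+3,dy=+10->C; (1,7):dx=-1,dy=+9->D; (1,8):dx=+7,dy=+16->C; (1,9):dx=+10,dy=+13->C
  (1,10):dx=+1,dy=+2->C; (2,3):dx=-3,dy=+1->D; (2,4):dx=-1,dy=+9->D; (2,5):dx=-5,dy=+14->D
  (2,6):dx=-6,dy=+5->D; (2,7):dx=-10,dy=+4->D; (2,8):dx=-2,dy=+11->D; (2,9):dx=+1,dy=+8->C
  (2,10):dx=-8,dy=-3->C; (3,4):dx=+2,dy=+8->C; (3,5):dx=-2,dy=+13->D; (3,6):dx=-3,dy=+4->D
  (3,7):dx=-7,dy=+3->D; (3,8):dx=+1,dy=+10->C; (3,9):dx=+4,dy=+7->C; (3,10):dx=-5,dy=-4->C
  (4,5):dx=-4,dy=+5->D; (4,6):dx=-5,dy=-4->C; (4,7):dx=-9,dy=-5->C; (4,8):dx=-1,dy=+2->D
  (4,9):dx=+2,dy=-1->D; (4,10):dx=-7,dy=-12->C; (5,6):dx=-1,dy=-9->C; (5,7):dx=-5,dy=-10->C
  (5,8):dx=+3,dy=-3->D; (5,9):dx=+6,dy=-6->D; (5,10):dx=-3,dy=-17->C; (6,7):dx=-4,dy=-1->C
  (6,8):dx=+4,dy=+6->C; (6,9):dx=+7,dy=+3->C; (6,10):dx=-2,dy=-8->C; (7,8):dx=+8,dy=+7->C
  (7,9):dx=+11,dy=+4->C; (7,10):dx=+2,dy=-7->D; (8,9):dx=+3,dy=-3->D; (8,10):dx=-6,dy=-14->C
  (9,10):dx=-9,dy=-11->C
Step 2: C = 28, D = 17, total pairs = 45.
Step 3: tau = (C - D)/(n(n-1)/2) = (28 - 17)/45 = 0.244444.
Step 4: Exact two-sided p-value (enumerate n! = 3628800 permutations of y under H0): p = 0.380720.
Step 5: alpha = 0.1. fail to reject H0.

tau_b = 0.2444 (C=28, D=17), p = 0.380720, fail to reject H0.


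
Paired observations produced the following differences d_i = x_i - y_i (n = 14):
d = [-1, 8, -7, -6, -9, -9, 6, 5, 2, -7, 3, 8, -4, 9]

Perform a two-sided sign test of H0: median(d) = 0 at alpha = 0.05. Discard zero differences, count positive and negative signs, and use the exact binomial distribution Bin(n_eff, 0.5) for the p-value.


Step 1: Discard zero differences. Original n = 14; n_eff = number of nonzero differences = 14.
Nonzero differences (with sign): -1, +8, -7, -6, -9, -9, +6, +5, +2, -7, +3, +8, -4, +9
Step 2: Count signs: positive = 7, negative = 7.
Step 3: Under H0: P(positive) = 0.5, so the number of positives S ~ Bin(14, 0.5).
Step 4: Two-sided exact p-value = sum of Bin(14,0.5) probabilities at or below the observed probability = 1.000000.
Step 5: alpha = 0.05. fail to reject H0.

n_eff = 14, pos = 7, neg = 7, p = 1.000000, fail to reject H0.


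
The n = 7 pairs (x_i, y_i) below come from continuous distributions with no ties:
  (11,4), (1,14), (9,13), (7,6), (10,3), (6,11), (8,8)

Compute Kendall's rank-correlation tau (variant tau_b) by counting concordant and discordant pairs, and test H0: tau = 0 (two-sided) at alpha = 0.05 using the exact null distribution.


Step 1: Enumerate the 21 unordered pairs (i,j) with i<j and classify each by sign(x_j-x_i) * sign(y_j-y_i).
  (1,2):dx=-10,dy=+10->D; (1,3):dx=-2,dy=+9->D; (1,4):dx=-4,dy=+2->D; (1,5):dx=-1,dy=-1->C
  (1,6):dx=-5,dy=+7->D; (1,7):dx=-3,dy=+4->D; (2,3):dx=+8,dy=-1->D; (2,4):dx=+6,dy=-8->D
  (2,5):dx=+9,dy=-11->D; (2,6):dx=+5,dy=-3->D; (2,7):dx=+7,dy=-6->D; (3,4):dx=-2,dy=-7->C
  (3,5):dx=+1,dy=-10->D; (3,6):dx=-3,dy=-2->C; (3,7):dx=-1,dy=-5->C; (4,5):dx=+3,dy=-3->D
  (4,6):dx=-1,dy=+5->D; (4,7):dx=+1,dy=+2->C; (5,6):dx=-4,dy=+8->D; (5,7):dx=-2,dy=+5->D
  (6,7):dx=+2,dy=-3->D
Step 2: C = 5, D = 16, total pairs = 21.
Step 3: tau = (C - D)/(n(n-1)/2) = (5 - 16)/21 = -0.523810.
Step 4: Exact two-sided p-value (enumerate n! = 5040 permutations of y under H0): p = 0.136111.
Step 5: alpha = 0.05. fail to reject H0.

tau_b = -0.5238 (C=5, D=16), p = 0.136111, fail to reject H0.


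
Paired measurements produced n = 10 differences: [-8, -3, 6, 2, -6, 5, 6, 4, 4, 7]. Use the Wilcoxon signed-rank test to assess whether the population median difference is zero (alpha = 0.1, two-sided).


Step 1: Drop any zero differences (none here) and take |d_i|.
|d| = [8, 3, 6, 2, 6, 5, 6, 4, 4, 7]
Step 2: Midrank |d_i| (ties get averaged ranks).
ranks: |8|->10, |3|->2, |6|->7, |2|->1, |6|->7, |5|->5, |6|->7, |4|->3.5, |4|->3.5, |7|->9
Step 3: Attach original signs; sum ranks with positive sign and with negative sign.
W+ = 7 + 1 + 5 + 7 + 3.5 + 3.5 + 9 = 36
W- = 10 + 2 + 7 = 19
(Check: W+ + W- = 55 should equal n(n+1)/2 = 55.)
Step 4: Test statistic W = min(W+, W-) = 19.
Step 5: Ties in |d|, so use the tie-corrected normal approximation.
        E[W] = n(n+1)/4 = 10*11/4 = 27.5.
        Tie groups: |d|=4 (t=2), |d|=6 (t=3); sum(t^3 - t) = 30.
        Var[W] = n(n+1)(2n+1)/24 - sum(t^3-t)/48 = 2310/24 - 30/48 = 95.625.
        z = (W - E[W]) / sqrt(Var[W]) = (19 - 27.5) / 9.7788 = -0.8692.
        Two-sided p = 2*Phi(z) = 0.384723.
Step 6: alpha = 0.1. fail to reject H0.

W+ = 36, W- = 19, W = min = 19, p = 0.384723, fail to reject H0.


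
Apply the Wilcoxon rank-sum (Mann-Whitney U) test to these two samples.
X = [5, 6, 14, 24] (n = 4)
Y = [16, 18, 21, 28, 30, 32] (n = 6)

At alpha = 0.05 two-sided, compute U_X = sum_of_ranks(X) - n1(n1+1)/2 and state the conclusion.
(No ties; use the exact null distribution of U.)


Step 1: Combine and sort all 10 observations; assign midranks.
sorted (value, group): (5,X), (6,X), (14,X), (16,Y), (18,Y), (21,Y), (24,X), (28,Y), (30,Y), (32,Y)
ranks: 5->1, 6->2, 14->3, 16->4, 18->5, 21->6, 24->7, 28->8, 30->9, 32->10
Step 2: Rank sum for X: R1 = 1 + 2 + 3 + 7 = 13.
Step 3: U_X = R1 - n1(n1+1)/2 = 13 - 4*5/2 = 13 - 10 = 3.
       U_Y = n1*n2 - U_X = 24 - 3 = 21.
Step 4: No ties, so the exact null distribution of U (based on enumerating the C(10,4) = 210 equally likely rank assignments) gives the two-sided p-value.
Step 5: p-value = 0.066667; compare to alpha = 0.05. fail to reject H0.

U_X = 3, p = 0.066667, fail to reject H0 at alpha = 0.05.


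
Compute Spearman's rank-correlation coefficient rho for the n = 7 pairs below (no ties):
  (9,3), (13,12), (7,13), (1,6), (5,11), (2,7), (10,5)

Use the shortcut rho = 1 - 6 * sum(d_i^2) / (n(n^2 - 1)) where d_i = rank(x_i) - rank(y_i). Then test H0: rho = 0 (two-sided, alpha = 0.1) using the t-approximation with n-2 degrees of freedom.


Step 1: Rank x and y separately (midranks; no ties here).
rank(x): 9->5, 13->7, 7->4, 1->1, 5->3, 2->2, 10->6
rank(y): 3->1, 12->6, 13->7, 6->3, 11->5, 7->4, 5->2
Step 2: d_i = R_x(i) - R_y(i); compute d_i^2.
  (5-1)^2=16, (7-6)^2=1, (4-7)^2=9, (1-3)^2=4, (3-5)^2=4, (2-4)^2=4, (6-2)^2=16
sum(d^2) = 54.
Step 3: rho = 1 - 6*54 / (7*(7^2 - 1)) = 1 - 324/336 = 0.035714.
Step 4: Under H0, t = rho * sqrt((n-2)/(1-rho^2)) = 0.0799 ~ t(5).
Step 5: Two-sided p-value from the t-distribution with 5 df = 0.939408.
Step 6: alpha = 0.1. fail to reject H0.

rho = 0.0357, p = 0.939408, fail to reject H0 at alpha = 0.1.


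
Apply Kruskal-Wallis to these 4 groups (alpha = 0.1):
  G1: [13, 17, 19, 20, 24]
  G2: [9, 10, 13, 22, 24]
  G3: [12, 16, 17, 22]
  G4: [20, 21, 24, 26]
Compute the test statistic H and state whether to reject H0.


Step 1: Combine all N = 18 observations and assign midranks.
sorted (value, group, rank): (9,G2,1), (10,G2,2), (12,G3,3), (13,G1,4.5), (13,G2,4.5), (16,G3,6), (17,G1,7.5), (17,G3,7.5), (19,G1,9), (20,G1,10.5), (20,G4,10.5), (21,G4,12), (22,G2,13.5), (22,G3,13.5), (24,G1,16), (24,G2,16), (24,G4,16), (26,G4,18)
Step 2: Sum ranks within each group.
R_1 = 47.5 (n_1 = 5)
R_2 = 37 (n_2 = 5)
R_3 = 30 (n_3 = 4)
R_4 = 56.5 (n_4 = 4)
Step 3: H = 12/(N(N+1)) * sum(R_i^2/n_i) - 3(N+1)
     = 12/(18*19) * (47.5^2/5 + 37^2/5 + 30^2/4 + 56.5^2/4) - 3*19
     = 0.035088 * 1748.11 - 57
     = 4.337281.
Step 4: Ties present; correction factor C = 1 - 48/(18^3 - 18) = 0.991744. Corrected H = 4.337281 / 0.991744 = 4.373387.
Step 5: Under H0, H ~ chi^2(3); p-value = 0.223866.
Step 6: alpha = 0.1. fail to reject H0.

H = 4.3734, df = 3, p = 0.223866, fail to reject H0.


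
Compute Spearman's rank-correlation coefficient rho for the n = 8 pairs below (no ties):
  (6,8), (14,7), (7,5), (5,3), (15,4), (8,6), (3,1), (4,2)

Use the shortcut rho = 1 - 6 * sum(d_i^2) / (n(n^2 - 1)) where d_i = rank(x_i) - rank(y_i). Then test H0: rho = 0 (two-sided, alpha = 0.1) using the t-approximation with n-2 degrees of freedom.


Step 1: Rank x and y separately (midranks; no ties here).
rank(x): 6->4, 14->7, 7->5, 5->3, 15->8, 8->6, 3->1, 4->2
rank(y): 8->8, 7->7, 5->5, 3->3, 4->4, 6->6, 1->1, 2->2
Step 2: d_i = R_x(i) - R_y(i); compute d_i^2.
  (4-8)^2=16, (7-7)^2=0, (5-5)^2=0, (3-3)^2=0, (8-4)^2=16, (6-6)^2=0, (1-1)^2=0, (2-2)^2=0
sum(d^2) = 32.
Step 3: rho = 1 - 6*32 / (8*(8^2 - 1)) = 1 - 192/504 = 0.619048.
Step 4: Under H0, t = rho * sqrt((n-2)/(1-rho^2)) = 1.9308 ~ t(6).
Step 5: Two-sided p-value from the t-distribution with 6 df = 0.101733.
Step 6: alpha = 0.1. fail to reject H0.

rho = 0.6190, p = 0.101733, fail to reject H0 at alpha = 0.1.


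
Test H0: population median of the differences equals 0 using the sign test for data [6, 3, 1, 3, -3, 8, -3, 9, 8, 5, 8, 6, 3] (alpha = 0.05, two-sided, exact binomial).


Step 1: Discard zero differences. Original n = 13; n_eff = number of nonzero differences = 13.
Nonzero differences (with sign): +6, +3, +1, +3, -3, +8, -3, +9, +8, +5, +8, +6, +3
Step 2: Count signs: positive = 11, negative = 2.
Step 3: Under H0: P(positive) = 0.5, so the number of positives S ~ Bin(13, 0.5).
Step 4: Two-sided exact p-value = sum of Bin(13,0.5) probabilities at or below the observed probability = 0.022461.
Step 5: alpha = 0.05. reject H0.

n_eff = 13, pos = 11, neg = 2, p = 0.022461, reject H0.


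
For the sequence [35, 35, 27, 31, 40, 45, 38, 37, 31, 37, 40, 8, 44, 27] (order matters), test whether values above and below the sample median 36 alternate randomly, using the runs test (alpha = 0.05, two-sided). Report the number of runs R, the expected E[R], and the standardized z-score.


Step 1: Compute median = 36; label A = above, B = below.
Labels in order: BBBBAAAABAABAB  (n_A = 7, n_B = 7)
Step 2: Count runs R = 7.
Step 3: Under H0 (random ordering), E[R] = 2*n_A*n_B/(n_A+n_B) + 1 = 2*7*7/14 + 1 = 8.0000.
        Var[R] = 2*n_A*n_B*(2*n_A*n_B - n_A - n_B) / ((n_A+n_B)^2 * (n_A+n_B-1)) = 8232/2548 = 3.2308.
        SD[R] = 1.7974.
Step 4: Continuity-corrected z = (R + 0.5 - E[R]) / SD[R] = (7 + 0.5 - 8.0000) / 1.7974 = -0.2782.
Step 5: Two-sided p-value via normal approximation = 2*(1 - Phi(|z|)) = 0.780879.
Step 6: alpha = 0.05. fail to reject H0.

R = 7, z = -0.2782, p = 0.780879, fail to reject H0.


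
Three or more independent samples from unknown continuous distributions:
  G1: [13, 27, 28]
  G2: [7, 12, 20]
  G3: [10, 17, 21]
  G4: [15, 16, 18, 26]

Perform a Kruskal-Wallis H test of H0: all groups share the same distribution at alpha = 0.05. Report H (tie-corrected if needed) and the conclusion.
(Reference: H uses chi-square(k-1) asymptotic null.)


Step 1: Combine all N = 13 observations and assign midranks.
sorted (value, group, rank): (7,G2,1), (10,G3,2), (12,G2,3), (13,G1,4), (15,G4,5), (16,G4,6), (17,G3,7), (18,G4,8), (20,G2,9), (21,G3,10), (26,G4,11), (27,G1,12), (28,G1,13)
Step 2: Sum ranks within each group.
R_1 = 29 (n_1 = 3)
R_2 = 13 (n_2 = 3)
R_3 = 19 (n_3 = 3)
R_4 = 30 (n_4 = 4)
Step 3: H = 12/(N(N+1)) * sum(R_i^2/n_i) - 3(N+1)
     = 12/(13*14) * (29^2/3 + 13^2/3 + 19^2/3 + 30^2/4) - 3*14
     = 0.065934 * 682 - 42
     = 2.967033.
Step 4: No ties, so H is used without correction.
Step 5: Under H0, H ~ chi^2(3); p-value = 0.396736.
Step 6: alpha = 0.05. fail to reject H0.

H = 2.9670, df = 3, p = 0.396736, fail to reject H0.


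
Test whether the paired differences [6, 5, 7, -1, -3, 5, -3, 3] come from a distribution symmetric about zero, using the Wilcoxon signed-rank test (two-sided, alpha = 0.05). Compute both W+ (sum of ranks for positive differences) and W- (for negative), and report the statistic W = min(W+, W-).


Step 1: Drop any zero differences (none here) and take |d_i|.
|d| = [6, 5, 7, 1, 3, 5, 3, 3]
Step 2: Midrank |d_i| (ties get averaged ranks).
ranks: |6|->7, |5|->5.5, |7|->8, |1|->1, |3|->3, |5|->5.5, |3|->3, |3|->3
Step 3: Attach original signs; sum ranks with positive sign and with negative sign.
W+ = 7 + 5.5 + 8 + 5.5 + 3 = 29
W- = 1 + 3 + 3 = 7
(Check: W+ + W- = 36 should equal n(n+1)/2 = 36.)
Step 4: Test statistic W = min(W+, W-) = 7.
Step 5: Ties in |d|, so use the tie-corrected normal approximation.
        E[W] = n(n+1)/4 = 8*9/4 = 18.
        Tie groups: |d|=3 (t=3), |d|=5 (t=2); sum(t^3 - t) = 30.
        Var[W] = n(n+1)(2n+1)/24 - sum(t^3-t)/48 = 1224/24 - 30/48 = 50.375.
        z = (W - E[W]) / sqrt(Var[W]) = (7 - 18) / 7.0975 = -1.5498.
        Two-sided p = 2*Phi(z) = 0.121181.
Step 6: alpha = 0.05. fail to reject H0.

W+ = 29, W- = 7, W = min = 7, p = 0.121181, fail to reject H0.


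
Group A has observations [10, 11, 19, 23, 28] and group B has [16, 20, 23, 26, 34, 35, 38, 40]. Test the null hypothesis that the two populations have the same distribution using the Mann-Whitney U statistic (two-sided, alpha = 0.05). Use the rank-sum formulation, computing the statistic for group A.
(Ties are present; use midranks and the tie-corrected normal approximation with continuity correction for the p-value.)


Step 1: Combine and sort all 13 observations; assign midranks.
sorted (value, group): (10,X), (11,X), (16,Y), (19,X), (20,Y), (23,X), (23,Y), (26,Y), (28,X), (34,Y), (35,Y), (38,Y), (40,Y)
ranks: 10->1, 11->2, 16->3, 19->4, 20->5, 23->6.5, 23->6.5, 26->8, 28->9, 34->10, 35->11, 38->12, 40->13
Step 2: Rank sum for X: R1 = 1 + 2 + 4 + 6.5 + 9 = 22.5.
Step 3: U_X = R1 - n1(n1+1)/2 = 22.5 - 5*6/2 = 22.5 - 15 = 7.5.
       U_Y = n1*n2 - U_X = 40 - 7.5 = 32.5.
Step 4: Ties are present, so use the tie-corrected normal approximation (with continuity correction) for the p-value.
Step 5: p-value = 0.078571; compare to alpha = 0.05. fail to reject H0.

U_X = 7.5, p = 0.078571, fail to reject H0 at alpha = 0.05.


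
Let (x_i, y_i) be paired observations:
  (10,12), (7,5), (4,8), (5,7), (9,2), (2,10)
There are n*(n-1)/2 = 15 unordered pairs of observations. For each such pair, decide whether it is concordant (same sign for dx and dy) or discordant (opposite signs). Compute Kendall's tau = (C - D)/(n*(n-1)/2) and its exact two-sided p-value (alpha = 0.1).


Step 1: Enumerate the 15 unordered pairs (i,j) with i<j and classify each by sign(x_j-x_i) * sign(y_j-y_i).
  (1,2):dx=-3,dy=-7->C; (1,3):dx=-6,dy=-4->C; (1,4):dx=-5,dy=-5->C; (1,5):dx=-1,dy=-10->C
  (1,6):dx=-8,dy=-2->C; (2,3):dx=-3,dy=+3->D; (2,4):dx=-2,dy=+2->D; (2,5):dx=+2,dy=-3->D
  (2,6):dx=-5,dy=+5->D; (3,4):dx=+1,dy=-1->D; (3,5):dx=+5,dy=-6->D; (3,6):dx=-2,dy=+2->D
  (4,5):dx=+4,dy=-5->D; (4,6):dx=-3,dy=+3->D; (5,6):dx=-7,dy=+8->D
Step 2: C = 5, D = 10, total pairs = 15.
Step 3: tau = (C - D)/(n(n-1)/2) = (5 - 10)/15 = -0.333333.
Step 4: Exact two-sided p-value (enumerate n! = 720 permutations of y under H0): p = 0.469444.
Step 5: alpha = 0.1. fail to reject H0.

tau_b = -0.3333 (C=5, D=10), p = 0.469444, fail to reject H0.


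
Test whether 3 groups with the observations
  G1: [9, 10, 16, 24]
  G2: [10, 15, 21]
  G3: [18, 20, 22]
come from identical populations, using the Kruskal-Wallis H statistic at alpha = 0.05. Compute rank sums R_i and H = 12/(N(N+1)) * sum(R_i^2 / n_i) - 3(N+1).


Step 1: Combine all N = 10 observations and assign midranks.
sorted (value, group, rank): (9,G1,1), (10,G1,2.5), (10,G2,2.5), (15,G2,4), (16,G1,5), (18,G3,6), (20,G3,7), (21,G2,8), (22,G3,9), (24,G1,10)
Step 2: Sum ranks within each group.
R_1 = 18.5 (n_1 = 4)
R_2 = 14.5 (n_2 = 3)
R_3 = 22 (n_3 = 3)
Step 3: H = 12/(N(N+1)) * sum(R_i^2/n_i) - 3(N+1)
     = 12/(10*11) * (18.5^2/4 + 14.5^2/3 + 22^2/3) - 3*11
     = 0.109091 * 316.979 - 33
     = 1.579545.
Step 4: Ties present; correction factor C = 1 - 6/(10^3 - 10) = 0.993939. Corrected H = 1.579545 / 0.993939 = 1.589177.
Step 5: Under H0, H ~ chi^2(2); p-value = 0.451767.
Step 6: alpha = 0.05. fail to reject H0.

H = 1.5892, df = 2, p = 0.451767, fail to reject H0.


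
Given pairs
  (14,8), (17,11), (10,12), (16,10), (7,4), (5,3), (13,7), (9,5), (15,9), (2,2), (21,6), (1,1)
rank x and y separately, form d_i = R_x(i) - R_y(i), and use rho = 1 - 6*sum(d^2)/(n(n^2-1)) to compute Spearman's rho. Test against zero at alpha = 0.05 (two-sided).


Step 1: Rank x and y separately (midranks; no ties here).
rank(x): 14->8, 17->11, 10->6, 16->10, 7->4, 5->3, 13->7, 9->5, 15->9, 2->2, 21->12, 1->1
rank(y): 8->8, 11->11, 12->12, 10->10, 4->4, 3->3, 7->7, 5->5, 9->9, 2->2, 6->6, 1->1
Step 2: d_i = R_x(i) - R_y(i); compute d_i^2.
  (8-8)^2=0, (11-11)^2=0, (6-12)^2=36, (10-10)^2=0, (4-4)^2=0, (3-3)^2=0, (7-7)^2=0, (5-5)^2=0, (9-9)^2=0, (2-2)^2=0, (12-6)^2=36, (1-1)^2=0
sum(d^2) = 72.
Step 3: rho = 1 - 6*72 / (12*(12^2 - 1)) = 1 - 432/1716 = 0.748252.
Step 4: Under H0, t = rho * sqrt((n-2)/(1-rho^2)) = 3.5667 ~ t(10).
Step 5: Two-sided p-value from the t-distribution with 10 df = 0.005124.
Step 6: alpha = 0.05. reject H0.

rho = 0.7483, p = 0.005124, reject H0 at alpha = 0.05.


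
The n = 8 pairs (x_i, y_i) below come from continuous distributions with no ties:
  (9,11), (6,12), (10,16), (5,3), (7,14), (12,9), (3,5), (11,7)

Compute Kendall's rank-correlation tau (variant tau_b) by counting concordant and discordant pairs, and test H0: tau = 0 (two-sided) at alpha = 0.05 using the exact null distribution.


Step 1: Enumerate the 28 unordered pairs (i,j) with i<j and classify each by sign(x_j-x_i) * sign(y_j-y_i).
  (1,2):dx=-3,dy=+1->D; (1,3):dx=+1,dy=+5->C; (1,4):dx=-4,dy=-8->C; (1,5):dx=-2,dy=+3->D
  (1,6):dx=+3,dy=-2->D; (1,7):dx=-6,dy=-6->C; (1,8):dx=+2,dy=-4->D; (2,3):dx=+4,dy=+4->C
  (2,4):dx=-1,dy=-9->C; (2,5):dx=+1,dy=+2->C; (2,6):dx=+6,dy=-3->D; (2,7):dx=-3,dy=-7->C
  (2,8):dx=+5,dy=-5->D; (3,4):dx=-5,dy=-13->C; (3,5):dx=-3,dy=-2->C; (3,6):dx=+2,dy=-7->D
  (3,7):dx=-7,dy=-11->C; (3,8):dx=+1,dy=-9->D; (4,5):dx=+2,dy=+11->C; (4,6):dx=+7,dy=+6->C
  (4,7):dx=-2,dy=+2->D; (4,8):dx=+6,dy=+4->C; (5,6):dx=+5,dy=-5->D; (5,7):dx=-4,dy=-9->C
  (5,8):dx=+4,dy=-7->D; (6,7):dx=-9,dy=-4->C; (6,8):dx=-1,dy=-2->C; (7,8):dx=+8,dy=+2->C
Step 2: C = 17, D = 11, total pairs = 28.
Step 3: tau = (C - D)/(n(n-1)/2) = (17 - 11)/28 = 0.214286.
Step 4: Exact two-sided p-value (enumerate n! = 40320 permutations of y under H0): p = 0.548413.
Step 5: alpha = 0.05. fail to reject H0.

tau_b = 0.2143 (C=17, D=11), p = 0.548413, fail to reject H0.


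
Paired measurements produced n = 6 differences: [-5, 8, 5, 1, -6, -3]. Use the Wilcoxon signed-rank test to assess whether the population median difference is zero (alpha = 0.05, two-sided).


Step 1: Drop any zero differences (none here) and take |d_i|.
|d| = [5, 8, 5, 1, 6, 3]
Step 2: Midrank |d_i| (ties get averaged ranks).
ranks: |5|->3.5, |8|->6, |5|->3.5, |1|->1, |6|->5, |3|->2
Step 3: Attach original signs; sum ranks with positive sign and with negative sign.
W+ = 6 + 3.5 + 1 = 10.5
W- = 3.5 + 5 + 2 = 10.5
(Check: W+ + W- = 21 should equal n(n+1)/2 = 21.)
Step 4: Test statistic W = min(W+, W-) = 10.5.
Step 5: Ties in |d|, so use the tie-corrected normal approximation.
        E[W] = n(n+1)/4 = 6*7/4 = 10.5.
        Tie groups: |d|=5 (t=2); sum(t^3 - t) = 6.
        Var[W] = n(n+1)(2n+1)/24 - sum(t^3-t)/48 = 546/24 - 6/48 = 22.625.
        z = (W - E[W]) / sqrt(Var[W]) = (10.5 - 10.5) / 4.7566 = 0.0000.
        Two-sided p = 2*Phi(z) = 1.000000.
Step 6: alpha = 0.05. fail to reject H0.

W+ = 10.5, W- = 10.5, W = min = 10.5, p = 1.000000, fail to reject H0.


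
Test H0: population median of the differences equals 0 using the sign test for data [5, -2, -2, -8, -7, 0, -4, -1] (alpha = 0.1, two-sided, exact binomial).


Step 1: Discard zero differences. Original n = 8; n_eff = number of nonzero differences = 7.
Nonzero differences (with sign): +5, -2, -2, -8, -7, -4, -1
Step 2: Count signs: positive = 1, negative = 6.
Step 3: Under H0: P(positive) = 0.5, so the number of positives S ~ Bin(7, 0.5).
Step 4: Two-sided exact p-value = sum of Bin(7,0.5) probabilities at or below the observed probability = 0.125000.
Step 5: alpha = 0.1. fail to reject H0.

n_eff = 7, pos = 1, neg = 6, p = 0.125000, fail to reject H0.


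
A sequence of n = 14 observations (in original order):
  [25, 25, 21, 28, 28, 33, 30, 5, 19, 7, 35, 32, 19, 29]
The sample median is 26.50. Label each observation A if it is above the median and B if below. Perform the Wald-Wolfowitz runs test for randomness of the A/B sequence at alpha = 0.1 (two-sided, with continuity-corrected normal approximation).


Step 1: Compute median = 26.50; label A = above, B = below.
Labels in order: BBBAAAABBBAABA  (n_A = 7, n_B = 7)
Step 2: Count runs R = 6.
Step 3: Under H0 (random ordering), E[R] = 2*n_A*n_B/(n_A+n_B) + 1 = 2*7*7/14 + 1 = 8.0000.
        Var[R] = 2*n_A*n_B*(2*n_A*n_B - n_A - n_B) / ((n_A+n_B)^2 * (n_A+n_B-1)) = 8232/2548 = 3.2308.
        SD[R] = 1.7974.
Step 4: Continuity-corrected z = (R + 0.5 - E[R]) / SD[R] = (6 + 0.5 - 8.0000) / 1.7974 = -0.8345.
Step 5: Two-sided p-value via normal approximation = 2*(1 - Phi(|z|)) = 0.403986.
Step 6: alpha = 0.1. fail to reject H0.

R = 6, z = -0.8345, p = 0.403986, fail to reject H0.


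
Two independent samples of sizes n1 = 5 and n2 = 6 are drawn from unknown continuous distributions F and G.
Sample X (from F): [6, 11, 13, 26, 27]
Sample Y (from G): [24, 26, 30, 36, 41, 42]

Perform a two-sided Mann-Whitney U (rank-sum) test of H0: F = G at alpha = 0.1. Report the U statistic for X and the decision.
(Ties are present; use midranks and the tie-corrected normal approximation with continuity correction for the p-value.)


Step 1: Combine and sort all 11 observations; assign midranks.
sorted (value, group): (6,X), (11,X), (13,X), (24,Y), (26,X), (26,Y), (27,X), (30,Y), (36,Y), (41,Y), (42,Y)
ranks: 6->1, 11->2, 13->3, 24->4, 26->5.5, 26->5.5, 27->7, 30->8, 36->9, 41->10, 42->11
Step 2: Rank sum for X: R1 = 1 + 2 + 3 + 5.5 + 7 = 18.5.
Step 3: U_X = R1 - n1(n1+1)/2 = 18.5 - 5*6/2 = 18.5 - 15 = 3.5.
       U_Y = n1*n2 - U_X = 30 - 3.5 = 26.5.
Step 4: Ties are present, so use the tie-corrected normal approximation (with continuity correction) for the p-value.
Step 5: p-value = 0.044126; compare to alpha = 0.1. reject H0.

U_X = 3.5, p = 0.044126, reject H0 at alpha = 0.1.
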